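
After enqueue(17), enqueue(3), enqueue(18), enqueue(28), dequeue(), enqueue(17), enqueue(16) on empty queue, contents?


enqueue(17) -> [17]
enqueue(3) -> [17, 3]
enqueue(18) -> [17, 3, 18]
enqueue(28) -> [17, 3, 18, 28]
dequeue() returns 17 -> [3, 18, 28]
enqueue(17) -> [3, 18, 28, 17]
enqueue(16) -> [3, 18, 28, 17, 16]
Final queue (front to back): [3, 18, 28, 17, 16]


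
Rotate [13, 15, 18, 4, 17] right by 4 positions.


Right rotate by 4: [15, 18, 4, 17, 13]


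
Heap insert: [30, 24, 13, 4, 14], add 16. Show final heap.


Append 16: [30, 24, 13, 4, 14, 16]
Bubble up: swap idx 5(16) with idx 2(13)
Result: [30, 24, 16, 4, 14, 13]


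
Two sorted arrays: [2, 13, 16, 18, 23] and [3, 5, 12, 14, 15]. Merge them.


Compare heads, take smaller each step.
Merged: [2, 3, 5, 12, 13, 14, 15, 16, 18, 23]


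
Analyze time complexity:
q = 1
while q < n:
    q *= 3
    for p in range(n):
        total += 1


Per nesting level: O(log n) * O(n) = O(n log n)
Complexity: O(n log n)


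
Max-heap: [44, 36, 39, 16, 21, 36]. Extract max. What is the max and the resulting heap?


Max = 44
Replace root with last, heapify down
Resulting heap: [39, 36, 36, 16, 21]


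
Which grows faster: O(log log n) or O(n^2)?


double-logarithmic grows slower than quadratic
O(log log n) is asymptotically smaller; O(n^2) grows faster


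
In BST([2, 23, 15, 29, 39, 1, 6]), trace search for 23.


BST root = 2
Search for 23: compare at each node
Path: [2, 23]


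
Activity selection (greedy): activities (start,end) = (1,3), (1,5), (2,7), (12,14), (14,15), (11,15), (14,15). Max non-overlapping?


Greedy: pick earliest-ending, then skip overlaps.
Selected (3 activities): [(1, 3), (12, 14), (14, 15)]


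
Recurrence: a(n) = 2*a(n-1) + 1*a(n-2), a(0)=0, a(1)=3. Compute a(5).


Build bottom-up:
...a(3)=15, a(4)=36, a(5)=2*36+1*15=87


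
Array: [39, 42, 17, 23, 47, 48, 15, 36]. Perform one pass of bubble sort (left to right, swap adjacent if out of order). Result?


After one pass: [39, 17, 23, 42, 47, 15, 36, 48]


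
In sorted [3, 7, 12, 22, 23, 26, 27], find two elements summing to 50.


Two pointers: lo=0, hi=6
Found pair: (23, 27) summing to 50


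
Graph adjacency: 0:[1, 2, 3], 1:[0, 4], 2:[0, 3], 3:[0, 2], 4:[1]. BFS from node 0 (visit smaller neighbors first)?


BFS queue: start with [0]
Visit order: [0, 1, 2, 3, 4]


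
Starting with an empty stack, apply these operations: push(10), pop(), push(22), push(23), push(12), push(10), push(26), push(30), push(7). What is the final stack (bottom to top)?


push(10) -> [10]
pop() returns 10 -> []
push(22) -> [22]
push(23) -> [22, 23]
push(12) -> [22, 23, 12]
push(10) -> [22, 23, 12, 10]
push(26) -> [22, 23, 12, 10, 26]
push(30) -> [22, 23, 12, 10, 26, 30]
push(7) -> [22, 23, 12, 10, 26, 30, 7]
Final stack (bottom to top): [22, 23, 12, 10, 26, 30, 7]


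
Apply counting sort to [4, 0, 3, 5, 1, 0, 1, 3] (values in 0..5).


Count array: [2, 2, 0, 2, 1, 1]
Reconstruct: [0, 0, 1, 1, 3, 3, 4, 5]


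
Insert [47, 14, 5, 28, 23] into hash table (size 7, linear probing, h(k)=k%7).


Insertions: 47->slot 5; 14->slot 0; 5->slot 6; 28->slot 1; 23->slot 2
Table: [14, 28, 23, None, None, 47, 5]


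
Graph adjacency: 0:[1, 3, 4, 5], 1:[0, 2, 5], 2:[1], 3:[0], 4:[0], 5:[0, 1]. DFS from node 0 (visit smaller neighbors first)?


DFS stack-based: start with [0]
Visit order: [0, 1, 2, 5, 3, 4]


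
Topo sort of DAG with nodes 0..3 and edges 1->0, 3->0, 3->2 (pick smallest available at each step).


Kahn's algorithm, process smallest node first
Order: [1, 3, 0, 2]


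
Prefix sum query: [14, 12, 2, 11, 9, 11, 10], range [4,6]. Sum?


Prefix sums: [0, 14, 26, 28, 39, 48, 59, 69]
Sum[4..6] = prefix[7] - prefix[4] = 69 - 39 = 30


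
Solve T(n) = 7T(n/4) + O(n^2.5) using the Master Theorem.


a=7, b=4, c=2.5. log_4(7)=1.404 < c=2.5. Case 3: O(n^c) = O(n^2.500)
Complexity: O(n^2.500)


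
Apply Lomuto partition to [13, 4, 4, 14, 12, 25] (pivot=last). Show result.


Elements <= 25 go left of pivot.
Result: [13, 4, 4, 14, 12, 25], pivot at index 5


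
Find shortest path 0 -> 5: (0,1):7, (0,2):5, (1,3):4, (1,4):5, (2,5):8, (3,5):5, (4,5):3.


Dijkstra from 0:
Distances: {0: 0, 1: 7, 2: 5, 3: 11, 4: 12, 5: 13}
Shortest distance to 5 = 13, path = [0, 2, 5]


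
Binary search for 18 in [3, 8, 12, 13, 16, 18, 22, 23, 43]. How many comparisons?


Search for 18:
[0,8] mid=4 arr[4]=16
[5,8] mid=6 arr[6]=22
[5,5] mid=5 arr[5]=18
Total: 3 comparisons


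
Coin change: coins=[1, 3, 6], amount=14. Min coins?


dp[0]=0; dp[i]=1+min(dp[i-c] for c in coins)
...dp[9]=2, dp[10]=3, dp[11]=4, dp[12]=2, dp[13]=3, dp[14]=4
Minimum coins for 14 = 4


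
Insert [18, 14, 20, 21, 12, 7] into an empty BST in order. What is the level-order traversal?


Root = 18; build tree by BST insertion.
Level-Order traversal: [18, 14, 20, 12, 21, 7]


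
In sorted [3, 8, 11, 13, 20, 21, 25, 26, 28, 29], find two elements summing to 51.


Two pointers: lo=0, hi=9
Found pair: (25, 26) summing to 51


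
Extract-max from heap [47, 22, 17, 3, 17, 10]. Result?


Max = 47
Replace root with last, heapify down
Resulting heap: [22, 17, 17, 3, 10]


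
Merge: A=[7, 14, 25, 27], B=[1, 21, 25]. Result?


Compare heads, take smaller each step.
Merged: [1, 7, 14, 21, 25, 25, 27]


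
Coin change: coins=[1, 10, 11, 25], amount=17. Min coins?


dp[0]=0; dp[i]=1+min(dp[i-c] for c in coins)
...dp[12]=2, dp[13]=3, dp[14]=4, dp[15]=5, dp[16]=6, dp[17]=7
Minimum coins for 17 = 7


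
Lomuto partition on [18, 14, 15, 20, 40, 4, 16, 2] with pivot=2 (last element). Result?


Elements <= 2 go left of pivot.
Result: [2, 14, 15, 20, 40, 4, 16, 18], pivot at index 0


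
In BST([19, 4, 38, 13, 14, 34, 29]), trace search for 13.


BST root = 19
Search for 13: compare at each node
Path: [19, 4, 13]


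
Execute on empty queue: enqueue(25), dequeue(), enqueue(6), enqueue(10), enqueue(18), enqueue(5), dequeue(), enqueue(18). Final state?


enqueue(25) -> [25]
dequeue() returns 25 -> []
enqueue(6) -> [6]
enqueue(10) -> [6, 10]
enqueue(18) -> [6, 10, 18]
enqueue(5) -> [6, 10, 18, 5]
dequeue() returns 6 -> [10, 18, 5]
enqueue(18) -> [10, 18, 5, 18]
Final queue (front to back): [10, 18, 5, 18]


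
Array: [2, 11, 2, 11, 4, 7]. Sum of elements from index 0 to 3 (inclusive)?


Prefix sums: [0, 2, 13, 15, 26, 30, 37]
Sum[0..3] = prefix[4] - prefix[0] = 26 - 0 = 26


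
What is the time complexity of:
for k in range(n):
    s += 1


Per nesting level: O(n) = O(n)
Complexity: O(n)


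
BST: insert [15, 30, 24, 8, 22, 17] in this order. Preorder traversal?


Root = 15; build tree by BST insertion.
Preorder traversal: [15, 8, 30, 24, 22, 17]


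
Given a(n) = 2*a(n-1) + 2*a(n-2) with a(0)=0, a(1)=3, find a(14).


Build bottom-up:
...a(12)=149760, a(13)=409152, a(14)=2*409152+2*149760=1117824


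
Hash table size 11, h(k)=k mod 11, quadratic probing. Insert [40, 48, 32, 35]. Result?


Insertions: 40->slot 7; 48->slot 4; 32->slot 10; 35->slot 2
Table: [None, None, 35, None, 48, None, None, 40, None, None, 32]


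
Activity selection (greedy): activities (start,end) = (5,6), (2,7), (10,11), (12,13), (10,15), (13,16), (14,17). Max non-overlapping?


Greedy: pick earliest-ending, then skip overlaps.
Selected (4 activities): [(5, 6), (10, 11), (12, 13), (13, 16)]


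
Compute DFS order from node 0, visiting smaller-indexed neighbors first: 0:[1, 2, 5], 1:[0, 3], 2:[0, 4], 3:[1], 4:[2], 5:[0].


DFS stack-based: start with [0]
Visit order: [0, 1, 3, 2, 4, 5]


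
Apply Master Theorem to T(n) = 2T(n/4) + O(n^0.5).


a=2, b=4, c=0.5. log_4(2)=0.5 = c=0.5. Case 2: O(n^c log n) = O(sqrt(n) log n)
Complexity: O(sqrt(n) log n)


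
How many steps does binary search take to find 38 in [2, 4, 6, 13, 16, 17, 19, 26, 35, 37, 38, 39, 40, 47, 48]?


Search for 38:
[0,14] mid=7 arr[7]=26
[8,14] mid=11 arr[11]=39
[8,10] mid=9 arr[9]=37
[10,10] mid=10 arr[10]=38
Total: 4 comparisons


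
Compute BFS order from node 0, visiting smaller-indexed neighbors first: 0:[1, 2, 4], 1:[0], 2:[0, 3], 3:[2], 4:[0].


BFS queue: start with [0]
Visit order: [0, 1, 2, 4, 3]


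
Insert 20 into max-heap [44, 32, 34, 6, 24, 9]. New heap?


Append 20: [44, 32, 34, 6, 24, 9, 20]
Bubble up: no swaps needed
Result: [44, 32, 34, 6, 24, 9, 20]


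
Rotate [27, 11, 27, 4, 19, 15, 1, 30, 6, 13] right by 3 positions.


Right rotate by 3: [30, 6, 13, 27, 11, 27, 4, 19, 15, 1]


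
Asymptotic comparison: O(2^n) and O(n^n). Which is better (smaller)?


exponential grows slower than n^n
O(2^n) is asymptotically smaller; O(n^n) grows faster


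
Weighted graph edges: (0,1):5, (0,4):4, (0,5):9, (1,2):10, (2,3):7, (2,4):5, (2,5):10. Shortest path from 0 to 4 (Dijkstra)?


Dijkstra from 0:
Distances: {0: 0, 1: 5, 2: 9, 3: 16, 4: 4, 5: 9}
Shortest distance to 4 = 4, path = [0, 4]


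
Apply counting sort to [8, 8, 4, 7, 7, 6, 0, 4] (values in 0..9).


Count array: [1, 0, 0, 0, 2, 0, 1, 2, 2, 0]
Reconstruct: [0, 4, 4, 6, 7, 7, 8, 8]


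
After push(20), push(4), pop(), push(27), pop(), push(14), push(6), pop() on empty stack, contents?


push(20) -> [20]
push(4) -> [20, 4]
pop() returns 4 -> [20]
push(27) -> [20, 27]
pop() returns 27 -> [20]
push(14) -> [20, 14]
push(6) -> [20, 14, 6]
pop() returns 6 -> [20, 14]
Final stack (bottom to top): [20, 14]


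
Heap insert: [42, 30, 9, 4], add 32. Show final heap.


Append 32: [42, 30, 9, 4, 32]
Bubble up: swap idx 4(32) with idx 1(30)
Result: [42, 32, 9, 4, 30]


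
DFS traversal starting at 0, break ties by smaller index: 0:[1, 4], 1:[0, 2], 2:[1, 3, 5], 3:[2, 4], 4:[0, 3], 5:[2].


DFS stack-based: start with [0]
Visit order: [0, 1, 2, 3, 4, 5]


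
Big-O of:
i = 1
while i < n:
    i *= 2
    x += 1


Per nesting level: O(log n) = O(log n)
Complexity: O(log n)


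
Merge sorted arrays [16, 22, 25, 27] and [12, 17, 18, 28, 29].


Compare heads, take smaller each step.
Merged: [12, 16, 17, 18, 22, 25, 27, 28, 29]


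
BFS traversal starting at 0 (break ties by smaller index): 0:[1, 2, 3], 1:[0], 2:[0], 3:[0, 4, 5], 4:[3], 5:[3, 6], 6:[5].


BFS queue: start with [0]
Visit order: [0, 1, 2, 3, 4, 5, 6]


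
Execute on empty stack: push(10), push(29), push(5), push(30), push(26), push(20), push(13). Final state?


push(10) -> [10]
push(29) -> [10, 29]
push(5) -> [10, 29, 5]
push(30) -> [10, 29, 5, 30]
push(26) -> [10, 29, 5, 30, 26]
push(20) -> [10, 29, 5, 30, 26, 20]
push(13) -> [10, 29, 5, 30, 26, 20, 13]
Final stack (bottom to top): [10, 29, 5, 30, 26, 20, 13]


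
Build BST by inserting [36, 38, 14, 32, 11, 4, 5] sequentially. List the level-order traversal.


Root = 36; build tree by BST insertion.
Level-Order traversal: [36, 14, 38, 11, 32, 4, 5]


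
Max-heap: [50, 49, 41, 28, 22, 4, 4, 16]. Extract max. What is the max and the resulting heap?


Max = 50
Replace root with last, heapify down
Resulting heap: [49, 28, 41, 16, 22, 4, 4]


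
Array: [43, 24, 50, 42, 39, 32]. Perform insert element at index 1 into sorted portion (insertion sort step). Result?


After one pass: [24, 43, 50, 42, 39, 32]


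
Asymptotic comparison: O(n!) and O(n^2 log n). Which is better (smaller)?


n^2 log n grows slower than factorial
O(n^2 log n) is asymptotically smaller; O(n!) grows faster


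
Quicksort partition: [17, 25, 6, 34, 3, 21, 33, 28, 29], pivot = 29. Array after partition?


Elements <= 29 go left of pivot.
Result: [17, 25, 6, 3, 21, 28, 29, 34, 33], pivot at index 6


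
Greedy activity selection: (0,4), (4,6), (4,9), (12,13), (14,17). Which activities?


Greedy: pick earliest-ending, then skip overlaps.
Selected (4 activities): [(0, 4), (4, 6), (12, 13), (14, 17)]


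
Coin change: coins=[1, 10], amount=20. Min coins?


dp[0]=0; dp[i]=1+min(dp[i-c] for c in coins)
...dp[15]=6, dp[16]=7, dp[17]=8, dp[18]=9, dp[19]=10, dp[20]=2
Minimum coins for 20 = 2


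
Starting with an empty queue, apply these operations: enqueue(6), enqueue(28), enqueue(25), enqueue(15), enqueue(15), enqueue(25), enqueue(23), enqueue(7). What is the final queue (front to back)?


enqueue(6) -> [6]
enqueue(28) -> [6, 28]
enqueue(25) -> [6, 28, 25]
enqueue(15) -> [6, 28, 25, 15]
enqueue(15) -> [6, 28, 25, 15, 15]
enqueue(25) -> [6, 28, 25, 15, 15, 25]
enqueue(23) -> [6, 28, 25, 15, 15, 25, 23]
enqueue(7) -> [6, 28, 25, 15, 15, 25, 23, 7]
Final queue (front to back): [6, 28, 25, 15, 15, 25, 23, 7]


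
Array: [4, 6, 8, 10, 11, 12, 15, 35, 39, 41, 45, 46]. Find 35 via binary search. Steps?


Search for 35:
[0,11] mid=5 arr[5]=12
[6,11] mid=8 arr[8]=39
[6,7] mid=6 arr[6]=15
[7,7] mid=7 arr[7]=35
Total: 4 comparisons


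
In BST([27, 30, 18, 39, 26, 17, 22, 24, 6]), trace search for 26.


BST root = 27
Search for 26: compare at each node
Path: [27, 18, 26]


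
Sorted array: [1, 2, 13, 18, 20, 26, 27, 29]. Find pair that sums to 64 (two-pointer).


Two pointers: lo=0, hi=7
No pair sums to 64


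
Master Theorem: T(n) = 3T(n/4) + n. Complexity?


a=3, b=4, c=1. log_4(3)=0.792 < c=1. Case 3: O(n^c) = O(n)
Complexity: O(n)


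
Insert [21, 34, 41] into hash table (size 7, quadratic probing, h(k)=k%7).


Insertions: 21->slot 0; 34->slot 6; 41->slot 3
Table: [21, None, None, 41, None, None, 34]


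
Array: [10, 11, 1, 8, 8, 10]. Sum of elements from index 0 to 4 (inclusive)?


Prefix sums: [0, 10, 21, 22, 30, 38, 48]
Sum[0..4] = prefix[5] - prefix[0] = 38 - 0 = 38


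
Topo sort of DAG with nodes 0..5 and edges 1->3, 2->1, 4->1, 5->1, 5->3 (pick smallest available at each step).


Kahn's algorithm, process smallest node first
Order: [0, 2, 4, 5, 1, 3]


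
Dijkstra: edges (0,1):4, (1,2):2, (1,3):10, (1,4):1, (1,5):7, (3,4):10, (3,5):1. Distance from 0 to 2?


Dijkstra from 0:
Distances: {0: 0, 1: 4, 2: 6, 3: 12, 4: 5, 5: 11}
Shortest distance to 2 = 6, path = [0, 1, 2]


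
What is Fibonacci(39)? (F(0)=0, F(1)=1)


F(n)=F(n-1)+F(n-2)
...F(37)=24157817, F(38)=39088169, F(39)=63245986


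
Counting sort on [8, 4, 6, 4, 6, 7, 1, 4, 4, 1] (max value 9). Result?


Count array: [0, 2, 0, 0, 4, 0, 2, 1, 1, 0]
Reconstruct: [1, 1, 4, 4, 4, 4, 6, 6, 7, 8]


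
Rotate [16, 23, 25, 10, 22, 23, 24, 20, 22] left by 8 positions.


Left rotate by 8: [22, 16, 23, 25, 10, 22, 23, 24, 20]


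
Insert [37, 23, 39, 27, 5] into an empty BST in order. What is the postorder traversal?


Root = 37; build tree by BST insertion.
Postorder traversal: [5, 27, 23, 39, 37]


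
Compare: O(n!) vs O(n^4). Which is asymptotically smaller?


quartic grows slower than factorial
O(n^4) is asymptotically smaller; O(n!) grows faster


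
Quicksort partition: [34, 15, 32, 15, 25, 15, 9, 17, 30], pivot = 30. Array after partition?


Elements <= 30 go left of pivot.
Result: [15, 15, 25, 15, 9, 17, 30, 34, 32], pivot at index 6


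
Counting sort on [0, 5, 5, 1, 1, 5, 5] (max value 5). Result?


Count array: [1, 2, 0, 0, 0, 4]
Reconstruct: [0, 1, 1, 5, 5, 5, 5]


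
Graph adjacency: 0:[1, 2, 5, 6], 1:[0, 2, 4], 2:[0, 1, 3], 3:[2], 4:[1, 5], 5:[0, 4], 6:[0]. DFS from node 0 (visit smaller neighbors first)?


DFS stack-based: start with [0]
Visit order: [0, 1, 2, 3, 4, 5, 6]


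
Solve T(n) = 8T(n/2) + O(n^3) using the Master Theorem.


a=8, b=2, c=3. log_2(8)=3 = c=3. Case 2: O(n^c log n) = O(n^3 log n)
Complexity: O(n^3 log n)


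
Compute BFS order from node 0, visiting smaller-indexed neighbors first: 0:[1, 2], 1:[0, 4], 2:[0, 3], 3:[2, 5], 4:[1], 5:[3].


BFS queue: start with [0]
Visit order: [0, 1, 2, 4, 3, 5]


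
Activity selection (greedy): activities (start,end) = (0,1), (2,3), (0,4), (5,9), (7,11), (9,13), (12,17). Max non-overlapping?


Greedy: pick earliest-ending, then skip overlaps.
Selected (4 activities): [(0, 1), (2, 3), (5, 9), (9, 13)]


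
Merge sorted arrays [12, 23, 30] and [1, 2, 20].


Compare heads, take smaller each step.
Merged: [1, 2, 12, 20, 23, 30]


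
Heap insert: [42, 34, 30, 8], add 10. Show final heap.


Append 10: [42, 34, 30, 8, 10]
Bubble up: no swaps needed
Result: [42, 34, 30, 8, 10]


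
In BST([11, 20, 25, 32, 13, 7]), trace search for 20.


BST root = 11
Search for 20: compare at each node
Path: [11, 20]


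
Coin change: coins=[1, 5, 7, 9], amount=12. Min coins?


dp[0]=0; dp[i]=1+min(dp[i-c] for c in coins)
...dp[7]=1, dp[8]=2, dp[9]=1, dp[10]=2, dp[11]=3, dp[12]=2
Minimum coins for 12 = 2


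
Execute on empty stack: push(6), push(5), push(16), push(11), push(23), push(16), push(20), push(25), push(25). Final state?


push(6) -> [6]
push(5) -> [6, 5]
push(16) -> [6, 5, 16]
push(11) -> [6, 5, 16, 11]
push(23) -> [6, 5, 16, 11, 23]
push(16) -> [6, 5, 16, 11, 23, 16]
push(20) -> [6, 5, 16, 11, 23, 16, 20]
push(25) -> [6, 5, 16, 11, 23, 16, 20, 25]
push(25) -> [6, 5, 16, 11, 23, 16, 20, 25, 25]
Final stack (bottom to top): [6, 5, 16, 11, 23, 16, 20, 25, 25]


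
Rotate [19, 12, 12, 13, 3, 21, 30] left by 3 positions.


Left rotate by 3: [13, 3, 21, 30, 19, 12, 12]


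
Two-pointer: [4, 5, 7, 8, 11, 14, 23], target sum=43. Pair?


Two pointers: lo=0, hi=6
No pair sums to 43


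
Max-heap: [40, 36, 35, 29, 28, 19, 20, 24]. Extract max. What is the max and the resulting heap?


Max = 40
Replace root with last, heapify down
Resulting heap: [36, 29, 35, 24, 28, 19, 20]


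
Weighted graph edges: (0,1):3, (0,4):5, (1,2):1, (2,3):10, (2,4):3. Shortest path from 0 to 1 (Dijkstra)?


Dijkstra from 0:
Distances: {0: 0, 1: 3, 2: 4, 3: 14, 4: 5}
Shortest distance to 1 = 3, path = [0, 1]


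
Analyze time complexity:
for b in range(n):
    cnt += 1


Per nesting level: O(n) = O(n)
Complexity: O(n)


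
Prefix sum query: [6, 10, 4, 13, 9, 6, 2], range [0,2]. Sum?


Prefix sums: [0, 6, 16, 20, 33, 42, 48, 50]
Sum[0..2] = prefix[3] - prefix[0] = 20 - 0 = 20


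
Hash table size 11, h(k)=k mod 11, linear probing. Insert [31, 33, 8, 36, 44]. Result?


Insertions: 31->slot 9; 33->slot 0; 8->slot 8; 36->slot 3; 44->slot 1
Table: [33, 44, None, 36, None, None, None, None, 8, 31, None]


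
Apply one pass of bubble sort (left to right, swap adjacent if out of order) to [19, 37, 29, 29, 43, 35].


After one pass: [19, 29, 29, 37, 35, 43]


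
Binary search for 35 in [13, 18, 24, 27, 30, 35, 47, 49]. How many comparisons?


Search for 35:
[0,7] mid=3 arr[3]=27
[4,7] mid=5 arr[5]=35
Total: 2 comparisons


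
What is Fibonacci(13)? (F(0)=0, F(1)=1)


F(n)=F(n-1)+F(n-2)
...F(11)=89, F(12)=144, F(13)=233


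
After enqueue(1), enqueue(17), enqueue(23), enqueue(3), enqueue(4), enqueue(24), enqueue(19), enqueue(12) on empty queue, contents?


enqueue(1) -> [1]
enqueue(17) -> [1, 17]
enqueue(23) -> [1, 17, 23]
enqueue(3) -> [1, 17, 23, 3]
enqueue(4) -> [1, 17, 23, 3, 4]
enqueue(24) -> [1, 17, 23, 3, 4, 24]
enqueue(19) -> [1, 17, 23, 3, 4, 24, 19]
enqueue(12) -> [1, 17, 23, 3, 4, 24, 19, 12]
Final queue (front to back): [1, 17, 23, 3, 4, 24, 19, 12]


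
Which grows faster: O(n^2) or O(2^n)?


quadratic grows slower than exponential
O(n^2) is asymptotically smaller; O(2^n) grows faster


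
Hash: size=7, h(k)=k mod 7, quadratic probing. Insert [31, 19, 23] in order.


Insertions: 31->slot 3; 19->slot 5; 23->slot 2
Table: [None, None, 23, 31, None, 19, None]


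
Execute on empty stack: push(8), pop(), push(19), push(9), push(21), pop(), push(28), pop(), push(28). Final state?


push(8) -> [8]
pop() returns 8 -> []
push(19) -> [19]
push(9) -> [19, 9]
push(21) -> [19, 9, 21]
pop() returns 21 -> [19, 9]
push(28) -> [19, 9, 28]
pop() returns 28 -> [19, 9]
push(28) -> [19, 9, 28]
Final stack (bottom to top): [19, 9, 28]


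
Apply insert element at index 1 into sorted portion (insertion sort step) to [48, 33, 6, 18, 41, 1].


After one pass: [33, 48, 6, 18, 41, 1]


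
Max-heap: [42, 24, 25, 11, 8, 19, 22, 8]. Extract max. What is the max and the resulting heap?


Max = 42
Replace root with last, heapify down
Resulting heap: [25, 24, 22, 11, 8, 19, 8]


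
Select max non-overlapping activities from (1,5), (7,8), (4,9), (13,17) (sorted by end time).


Greedy: pick earliest-ending, then skip overlaps.
Selected (3 activities): [(1, 5), (7, 8), (13, 17)]


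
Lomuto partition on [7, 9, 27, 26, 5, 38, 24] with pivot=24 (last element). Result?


Elements <= 24 go left of pivot.
Result: [7, 9, 5, 24, 27, 38, 26], pivot at index 3


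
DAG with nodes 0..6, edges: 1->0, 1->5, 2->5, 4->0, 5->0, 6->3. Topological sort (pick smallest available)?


Kahn's algorithm, process smallest node first
Order: [1, 2, 4, 5, 0, 6, 3]


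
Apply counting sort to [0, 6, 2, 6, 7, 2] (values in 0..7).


Count array: [1, 0, 2, 0, 0, 0, 2, 1]
Reconstruct: [0, 2, 2, 6, 6, 7]


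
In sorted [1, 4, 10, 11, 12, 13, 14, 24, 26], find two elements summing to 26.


Two pointers: lo=0, hi=8
Found pair: (12, 14) summing to 26


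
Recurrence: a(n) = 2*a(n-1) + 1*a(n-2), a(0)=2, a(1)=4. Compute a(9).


Build bottom-up:
...a(7)=816, a(8)=1970, a(9)=2*1970+1*816=4756


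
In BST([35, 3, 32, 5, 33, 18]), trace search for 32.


BST root = 35
Search for 32: compare at each node
Path: [35, 3, 32]


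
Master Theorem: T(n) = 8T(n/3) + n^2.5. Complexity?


a=8, b=3, c=2.5. log_3(8)=1.893 < c=2.5. Case 3: O(n^c) = O(n^2.500)
Complexity: O(n^2.500)


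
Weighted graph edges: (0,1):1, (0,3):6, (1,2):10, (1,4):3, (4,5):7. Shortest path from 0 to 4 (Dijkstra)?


Dijkstra from 0:
Distances: {0: 0, 1: 1, 2: 11, 3: 6, 4: 4, 5: 11}
Shortest distance to 4 = 4, path = [0, 1, 4]


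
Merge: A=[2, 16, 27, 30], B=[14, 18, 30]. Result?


Compare heads, take smaller each step.
Merged: [2, 14, 16, 18, 27, 30, 30]


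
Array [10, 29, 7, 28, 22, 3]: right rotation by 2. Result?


Right rotate by 2: [22, 3, 10, 29, 7, 28]


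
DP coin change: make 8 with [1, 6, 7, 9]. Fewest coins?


dp[0]=0; dp[i]=1+min(dp[i-c] for c in coins)
...dp[3]=3, dp[4]=4, dp[5]=5, dp[6]=1, dp[7]=1, dp[8]=2
Minimum coins for 8 = 2


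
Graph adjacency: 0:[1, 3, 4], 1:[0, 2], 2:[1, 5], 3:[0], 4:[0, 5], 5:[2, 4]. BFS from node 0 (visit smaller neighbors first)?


BFS queue: start with [0]
Visit order: [0, 1, 3, 4, 2, 5]


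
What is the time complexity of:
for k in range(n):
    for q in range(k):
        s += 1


Per nesting level: O(n) * O(n) [triangular over k] = O(n^2)
Complexity: O(n^2)


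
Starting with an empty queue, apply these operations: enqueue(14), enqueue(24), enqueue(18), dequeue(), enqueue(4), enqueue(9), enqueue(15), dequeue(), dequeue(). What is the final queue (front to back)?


enqueue(14) -> [14]
enqueue(24) -> [14, 24]
enqueue(18) -> [14, 24, 18]
dequeue() returns 14 -> [24, 18]
enqueue(4) -> [24, 18, 4]
enqueue(9) -> [24, 18, 4, 9]
enqueue(15) -> [24, 18, 4, 9, 15]
dequeue() returns 24 -> [18, 4, 9, 15]
dequeue() returns 18 -> [4, 9, 15]
Final queue (front to back): [4, 9, 15]


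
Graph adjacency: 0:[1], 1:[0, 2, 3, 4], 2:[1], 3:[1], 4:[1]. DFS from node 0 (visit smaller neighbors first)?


DFS stack-based: start with [0]
Visit order: [0, 1, 2, 3, 4]


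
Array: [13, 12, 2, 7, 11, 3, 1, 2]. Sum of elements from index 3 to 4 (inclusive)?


Prefix sums: [0, 13, 25, 27, 34, 45, 48, 49, 51]
Sum[3..4] = prefix[5] - prefix[3] = 45 - 27 = 18


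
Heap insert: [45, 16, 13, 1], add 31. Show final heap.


Append 31: [45, 16, 13, 1, 31]
Bubble up: swap idx 4(31) with idx 1(16)
Result: [45, 31, 13, 1, 16]


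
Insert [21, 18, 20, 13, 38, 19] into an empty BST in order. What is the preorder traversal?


Root = 21; build tree by BST insertion.
Preorder traversal: [21, 18, 13, 20, 19, 38]


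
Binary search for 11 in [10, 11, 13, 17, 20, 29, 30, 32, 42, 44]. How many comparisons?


Search for 11:
[0,9] mid=4 arr[4]=20
[0,3] mid=1 arr[1]=11
Total: 2 comparisons


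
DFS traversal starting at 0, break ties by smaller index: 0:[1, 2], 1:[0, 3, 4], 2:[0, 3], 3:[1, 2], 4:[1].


DFS stack-based: start with [0]
Visit order: [0, 1, 3, 2, 4]


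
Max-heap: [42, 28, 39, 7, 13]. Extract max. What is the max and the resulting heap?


Max = 42
Replace root with last, heapify down
Resulting heap: [39, 28, 13, 7]


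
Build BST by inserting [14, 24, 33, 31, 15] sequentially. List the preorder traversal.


Root = 14; build tree by BST insertion.
Preorder traversal: [14, 24, 15, 33, 31]


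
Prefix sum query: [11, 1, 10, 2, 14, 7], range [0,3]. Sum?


Prefix sums: [0, 11, 12, 22, 24, 38, 45]
Sum[0..3] = prefix[4] - prefix[0] = 24 - 0 = 24


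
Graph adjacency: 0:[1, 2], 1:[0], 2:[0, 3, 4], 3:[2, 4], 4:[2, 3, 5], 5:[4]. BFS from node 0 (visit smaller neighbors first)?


BFS queue: start with [0]
Visit order: [0, 1, 2, 3, 4, 5]


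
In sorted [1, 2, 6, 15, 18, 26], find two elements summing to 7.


Two pointers: lo=0, hi=5
Found pair: (1, 6) summing to 7


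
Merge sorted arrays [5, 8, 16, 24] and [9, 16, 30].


Compare heads, take smaller each step.
Merged: [5, 8, 9, 16, 16, 24, 30]


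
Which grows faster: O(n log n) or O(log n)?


logarithmic grows slower than linearithmic
O(log n) is asymptotically smaller; O(n log n) grows faster


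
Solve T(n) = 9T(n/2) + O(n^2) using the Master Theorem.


a=9, b=2, c=2. log_2(9)=3.170 > c=2. Case 1: O(n^log_b(a)) = O(n^3.170)
Complexity: O(n^3.170)


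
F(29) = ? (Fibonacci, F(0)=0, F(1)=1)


F(n)=F(n-1)+F(n-2)
...F(27)=196418, F(28)=317811, F(29)=514229


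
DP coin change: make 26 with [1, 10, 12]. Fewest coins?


dp[0]=0; dp[i]=1+min(dp[i-c] for c in coins)
...dp[21]=3, dp[22]=2, dp[23]=3, dp[24]=2, dp[25]=3, dp[26]=4
Minimum coins for 26 = 4


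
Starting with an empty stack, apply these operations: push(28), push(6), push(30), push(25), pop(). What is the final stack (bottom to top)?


push(28) -> [28]
push(6) -> [28, 6]
push(30) -> [28, 6, 30]
push(25) -> [28, 6, 30, 25]
pop() returns 25 -> [28, 6, 30]
Final stack (bottom to top): [28, 6, 30]


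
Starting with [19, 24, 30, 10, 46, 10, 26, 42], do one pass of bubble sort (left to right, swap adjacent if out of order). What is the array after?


After one pass: [19, 24, 10, 30, 10, 26, 42, 46]


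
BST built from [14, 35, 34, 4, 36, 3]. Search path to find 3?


BST root = 14
Search for 3: compare at each node
Path: [14, 4, 3]


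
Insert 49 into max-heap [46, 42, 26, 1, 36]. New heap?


Append 49: [46, 42, 26, 1, 36, 49]
Bubble up: swap idx 5(49) with idx 2(26); swap idx 2(49) with idx 0(46)
Result: [49, 42, 46, 1, 36, 26]


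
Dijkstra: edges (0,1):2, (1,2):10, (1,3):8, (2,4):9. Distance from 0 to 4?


Dijkstra from 0:
Distances: {0: 0, 1: 2, 2: 12, 3: 10, 4: 21}
Shortest distance to 4 = 21, path = [0, 1, 2, 4]


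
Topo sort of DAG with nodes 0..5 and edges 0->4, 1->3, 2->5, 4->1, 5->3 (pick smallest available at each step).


Kahn's algorithm, process smallest node first
Order: [0, 2, 4, 1, 5, 3]


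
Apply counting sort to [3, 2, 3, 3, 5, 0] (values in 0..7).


Count array: [1, 0, 1, 3, 0, 1, 0, 0]
Reconstruct: [0, 2, 3, 3, 3, 5]


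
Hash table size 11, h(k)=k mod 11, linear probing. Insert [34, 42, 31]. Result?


Insertions: 34->slot 1; 42->slot 9; 31->slot 10
Table: [None, 34, None, None, None, None, None, None, None, 42, 31]


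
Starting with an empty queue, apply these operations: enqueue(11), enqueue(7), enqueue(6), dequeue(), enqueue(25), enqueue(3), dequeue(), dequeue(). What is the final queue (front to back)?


enqueue(11) -> [11]
enqueue(7) -> [11, 7]
enqueue(6) -> [11, 7, 6]
dequeue() returns 11 -> [7, 6]
enqueue(25) -> [7, 6, 25]
enqueue(3) -> [7, 6, 25, 3]
dequeue() returns 7 -> [6, 25, 3]
dequeue() returns 6 -> [25, 3]
Final queue (front to back): [25, 3]


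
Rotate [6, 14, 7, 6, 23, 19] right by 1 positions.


Right rotate by 1: [19, 6, 14, 7, 6, 23]


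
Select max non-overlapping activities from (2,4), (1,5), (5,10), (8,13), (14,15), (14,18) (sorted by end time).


Greedy: pick earliest-ending, then skip overlaps.
Selected (3 activities): [(2, 4), (5, 10), (14, 15)]


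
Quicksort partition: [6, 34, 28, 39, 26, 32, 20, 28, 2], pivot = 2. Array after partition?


Elements <= 2 go left of pivot.
Result: [2, 34, 28, 39, 26, 32, 20, 28, 6], pivot at index 0


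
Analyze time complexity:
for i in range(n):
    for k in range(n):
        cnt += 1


Per nesting level: O(n) * O(n) = O(n^2)
Complexity: O(n^2)


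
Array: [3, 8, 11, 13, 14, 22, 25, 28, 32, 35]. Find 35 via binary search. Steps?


Search for 35:
[0,9] mid=4 arr[4]=14
[5,9] mid=7 arr[7]=28
[8,9] mid=8 arr[8]=32
[9,9] mid=9 arr[9]=35
Total: 4 comparisons


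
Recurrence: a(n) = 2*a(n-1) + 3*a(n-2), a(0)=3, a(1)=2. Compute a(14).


Build bottom-up:
...a(12)=664303, a(13)=1992902, a(14)=2*1992902+3*664303=5978713


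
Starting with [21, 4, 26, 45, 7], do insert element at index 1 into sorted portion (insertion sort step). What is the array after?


After one pass: [4, 21, 26, 45, 7]


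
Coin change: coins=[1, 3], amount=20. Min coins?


dp[0]=0; dp[i]=1+min(dp[i-c] for c in coins)
...dp[15]=5, dp[16]=6, dp[17]=7, dp[18]=6, dp[19]=7, dp[20]=8
Minimum coins for 20 = 8


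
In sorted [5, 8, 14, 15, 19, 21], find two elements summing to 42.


Two pointers: lo=0, hi=5
No pair sums to 42


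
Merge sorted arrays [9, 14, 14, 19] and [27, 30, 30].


Compare heads, take smaller each step.
Merged: [9, 14, 14, 19, 27, 30, 30]


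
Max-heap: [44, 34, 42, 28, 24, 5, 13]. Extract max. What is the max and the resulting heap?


Max = 44
Replace root with last, heapify down
Resulting heap: [42, 34, 13, 28, 24, 5]


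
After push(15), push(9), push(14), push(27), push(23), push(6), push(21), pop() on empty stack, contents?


push(15) -> [15]
push(9) -> [15, 9]
push(14) -> [15, 9, 14]
push(27) -> [15, 9, 14, 27]
push(23) -> [15, 9, 14, 27, 23]
push(6) -> [15, 9, 14, 27, 23, 6]
push(21) -> [15, 9, 14, 27, 23, 6, 21]
pop() returns 21 -> [15, 9, 14, 27, 23, 6]
Final stack (bottom to top): [15, 9, 14, 27, 23, 6]


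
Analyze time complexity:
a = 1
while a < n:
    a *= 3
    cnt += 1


Per nesting level: O(log n) = O(log n)
Complexity: O(log n)


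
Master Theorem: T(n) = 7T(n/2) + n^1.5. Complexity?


a=7, b=2, c=1.5. log_2(7)=2.807 > c=1.5. Case 1: O(n^log_b(a)) = O(n^2.807)
Complexity: O(n^2.807)


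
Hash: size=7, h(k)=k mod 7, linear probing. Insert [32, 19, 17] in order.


Insertions: 32->slot 4; 19->slot 5; 17->slot 3
Table: [None, None, None, 17, 32, 19, None]


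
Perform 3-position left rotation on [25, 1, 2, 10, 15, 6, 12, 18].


Left rotate by 3: [10, 15, 6, 12, 18, 25, 1, 2]


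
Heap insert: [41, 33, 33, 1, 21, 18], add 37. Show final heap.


Append 37: [41, 33, 33, 1, 21, 18, 37]
Bubble up: swap idx 6(37) with idx 2(33)
Result: [41, 33, 37, 1, 21, 18, 33]


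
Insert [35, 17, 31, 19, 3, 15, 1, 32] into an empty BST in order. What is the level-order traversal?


Root = 35; build tree by BST insertion.
Level-Order traversal: [35, 17, 3, 31, 1, 15, 19, 32]


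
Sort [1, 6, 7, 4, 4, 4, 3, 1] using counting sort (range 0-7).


Count array: [0, 2, 0, 1, 3, 0, 1, 1]
Reconstruct: [1, 1, 3, 4, 4, 4, 6, 7]


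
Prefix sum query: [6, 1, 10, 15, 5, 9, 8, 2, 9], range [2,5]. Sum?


Prefix sums: [0, 6, 7, 17, 32, 37, 46, 54, 56, 65]
Sum[2..5] = prefix[6] - prefix[2] = 46 - 7 = 39


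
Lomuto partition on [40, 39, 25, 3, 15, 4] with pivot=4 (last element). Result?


Elements <= 4 go left of pivot.
Result: [3, 4, 25, 40, 15, 39], pivot at index 1


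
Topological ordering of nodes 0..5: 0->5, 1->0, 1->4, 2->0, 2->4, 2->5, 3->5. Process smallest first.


Kahn's algorithm, process smallest node first
Order: [1, 2, 0, 3, 4, 5]


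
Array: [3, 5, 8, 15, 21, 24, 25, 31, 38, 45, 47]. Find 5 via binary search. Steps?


Search for 5:
[0,10] mid=5 arr[5]=24
[0,4] mid=2 arr[2]=8
[0,1] mid=0 arr[0]=3
[1,1] mid=1 arr[1]=5
Total: 4 comparisons


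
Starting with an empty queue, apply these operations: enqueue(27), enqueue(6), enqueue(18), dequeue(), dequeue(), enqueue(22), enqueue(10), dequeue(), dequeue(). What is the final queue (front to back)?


enqueue(27) -> [27]
enqueue(6) -> [27, 6]
enqueue(18) -> [27, 6, 18]
dequeue() returns 27 -> [6, 18]
dequeue() returns 6 -> [18]
enqueue(22) -> [18, 22]
enqueue(10) -> [18, 22, 10]
dequeue() returns 18 -> [22, 10]
dequeue() returns 22 -> [10]
Final queue (front to back): [10]


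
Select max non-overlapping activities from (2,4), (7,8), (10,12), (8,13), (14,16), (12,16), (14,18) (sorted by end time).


Greedy: pick earliest-ending, then skip overlaps.
Selected (4 activities): [(2, 4), (7, 8), (10, 12), (14, 16)]


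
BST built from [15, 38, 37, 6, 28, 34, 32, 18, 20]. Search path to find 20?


BST root = 15
Search for 20: compare at each node
Path: [15, 38, 37, 28, 18, 20]


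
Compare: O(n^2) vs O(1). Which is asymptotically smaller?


constant grows slower than quadratic
O(1) is asymptotically smaller; O(n^2) grows faster


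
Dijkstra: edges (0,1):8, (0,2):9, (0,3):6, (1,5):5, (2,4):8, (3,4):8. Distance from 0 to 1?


Dijkstra from 0:
Distances: {0: 0, 1: 8, 2: 9, 3: 6, 4: 14, 5: 13}
Shortest distance to 1 = 8, path = [0, 1]


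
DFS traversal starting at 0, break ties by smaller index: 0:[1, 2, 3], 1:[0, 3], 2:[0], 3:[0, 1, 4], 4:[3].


DFS stack-based: start with [0]
Visit order: [0, 1, 3, 4, 2]


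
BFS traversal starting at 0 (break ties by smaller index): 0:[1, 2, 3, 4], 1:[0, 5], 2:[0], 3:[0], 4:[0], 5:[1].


BFS queue: start with [0]
Visit order: [0, 1, 2, 3, 4, 5]


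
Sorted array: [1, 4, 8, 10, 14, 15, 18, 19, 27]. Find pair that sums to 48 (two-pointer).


Two pointers: lo=0, hi=8
No pair sums to 48


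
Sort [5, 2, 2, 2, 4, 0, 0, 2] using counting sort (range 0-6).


Count array: [2, 0, 4, 0, 1, 1, 0]
Reconstruct: [0, 0, 2, 2, 2, 2, 4, 5]


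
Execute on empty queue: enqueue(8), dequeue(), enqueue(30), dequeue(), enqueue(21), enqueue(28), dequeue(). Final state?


enqueue(8) -> [8]
dequeue() returns 8 -> []
enqueue(30) -> [30]
dequeue() returns 30 -> []
enqueue(21) -> [21]
enqueue(28) -> [21, 28]
dequeue() returns 21 -> [28]
Final queue (front to back): [28]


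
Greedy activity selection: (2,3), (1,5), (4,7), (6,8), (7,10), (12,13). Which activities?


Greedy: pick earliest-ending, then skip overlaps.
Selected (4 activities): [(2, 3), (4, 7), (7, 10), (12, 13)]


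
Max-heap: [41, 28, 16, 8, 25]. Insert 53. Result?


Append 53: [41, 28, 16, 8, 25, 53]
Bubble up: swap idx 5(53) with idx 2(16); swap idx 2(53) with idx 0(41)
Result: [53, 28, 41, 8, 25, 16]


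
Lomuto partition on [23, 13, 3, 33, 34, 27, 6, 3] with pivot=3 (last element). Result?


Elements <= 3 go left of pivot.
Result: [3, 3, 23, 33, 34, 27, 6, 13], pivot at index 1


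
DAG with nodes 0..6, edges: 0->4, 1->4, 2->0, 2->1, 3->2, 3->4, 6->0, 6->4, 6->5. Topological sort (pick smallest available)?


Kahn's algorithm, process smallest node first
Order: [3, 2, 1, 6, 0, 4, 5]


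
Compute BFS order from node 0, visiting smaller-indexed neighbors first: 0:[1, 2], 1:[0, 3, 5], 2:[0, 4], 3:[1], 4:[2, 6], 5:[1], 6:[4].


BFS queue: start with [0]
Visit order: [0, 1, 2, 3, 5, 4, 6]


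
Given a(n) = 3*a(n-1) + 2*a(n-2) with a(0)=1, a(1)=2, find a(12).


Build bottom-up:
...a(10)=204020, a(11)=726628, a(12)=3*726628+2*204020=2587924


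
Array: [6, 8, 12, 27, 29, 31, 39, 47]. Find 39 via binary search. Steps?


Search for 39:
[0,7] mid=3 arr[3]=27
[4,7] mid=5 arr[5]=31
[6,7] mid=6 arr[6]=39
Total: 3 comparisons


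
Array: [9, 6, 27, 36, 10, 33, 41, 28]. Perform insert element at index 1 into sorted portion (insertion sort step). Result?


After one pass: [6, 9, 27, 36, 10, 33, 41, 28]


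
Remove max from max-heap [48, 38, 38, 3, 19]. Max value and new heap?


Max = 48
Replace root with last, heapify down
Resulting heap: [38, 19, 38, 3]


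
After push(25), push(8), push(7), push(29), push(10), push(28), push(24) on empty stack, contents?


push(25) -> [25]
push(8) -> [25, 8]
push(7) -> [25, 8, 7]
push(29) -> [25, 8, 7, 29]
push(10) -> [25, 8, 7, 29, 10]
push(28) -> [25, 8, 7, 29, 10, 28]
push(24) -> [25, 8, 7, 29, 10, 28, 24]
Final stack (bottom to top): [25, 8, 7, 29, 10, 28, 24]


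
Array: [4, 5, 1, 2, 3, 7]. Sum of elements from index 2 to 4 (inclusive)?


Prefix sums: [0, 4, 9, 10, 12, 15, 22]
Sum[2..4] = prefix[5] - prefix[2] = 15 - 9 = 6


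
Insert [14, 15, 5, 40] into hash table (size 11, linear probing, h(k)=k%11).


Insertions: 14->slot 3; 15->slot 4; 5->slot 5; 40->slot 7
Table: [None, None, None, 14, 15, 5, None, 40, None, None, None]


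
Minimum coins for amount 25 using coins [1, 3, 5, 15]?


dp[0]=0; dp[i]=1+min(dp[i-c] for c in coins)
...dp[20]=2, dp[21]=3, dp[22]=4, dp[23]=3, dp[24]=4, dp[25]=3
Minimum coins for 25 = 3


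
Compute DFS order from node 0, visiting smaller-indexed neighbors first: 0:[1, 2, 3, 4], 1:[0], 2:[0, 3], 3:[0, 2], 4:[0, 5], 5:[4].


DFS stack-based: start with [0]
Visit order: [0, 1, 2, 3, 4, 5]


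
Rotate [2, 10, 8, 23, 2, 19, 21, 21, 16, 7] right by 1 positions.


Right rotate by 1: [7, 2, 10, 8, 23, 2, 19, 21, 21, 16]


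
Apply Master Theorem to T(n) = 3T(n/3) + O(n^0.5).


a=3, b=3, c=0.5. log_3(3)=1 > c=0.5. Case 1: O(n^log_b(a)) = O(n)
Complexity: O(n)


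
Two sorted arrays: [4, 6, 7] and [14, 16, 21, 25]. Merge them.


Compare heads, take smaller each step.
Merged: [4, 6, 7, 14, 16, 21, 25]


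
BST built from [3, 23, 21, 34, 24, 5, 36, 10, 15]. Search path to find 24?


BST root = 3
Search for 24: compare at each node
Path: [3, 23, 34, 24]


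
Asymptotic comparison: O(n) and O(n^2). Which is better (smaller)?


linear grows slower than quadratic
O(n) is asymptotically smaller; O(n^2) grows faster


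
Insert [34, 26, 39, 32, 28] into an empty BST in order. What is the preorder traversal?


Root = 34; build tree by BST insertion.
Preorder traversal: [34, 26, 32, 28, 39]


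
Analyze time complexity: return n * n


Analysis: constant-time operation, no loop
Complexity: O(1)


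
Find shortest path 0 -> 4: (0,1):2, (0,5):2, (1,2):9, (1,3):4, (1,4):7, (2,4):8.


Dijkstra from 0:
Distances: {0: 0, 1: 2, 2: 11, 3: 6, 4: 9, 5: 2}
Shortest distance to 4 = 9, path = [0, 1, 4]


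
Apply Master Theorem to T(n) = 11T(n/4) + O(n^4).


a=11, b=4, c=4. log_4(11)=1.730 < c=4. Case 3: O(n^c) = O(n^4)
Complexity: O(n^4)


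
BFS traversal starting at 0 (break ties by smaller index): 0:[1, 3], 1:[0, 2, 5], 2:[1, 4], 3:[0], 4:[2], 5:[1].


BFS queue: start with [0]
Visit order: [0, 1, 3, 2, 5, 4]


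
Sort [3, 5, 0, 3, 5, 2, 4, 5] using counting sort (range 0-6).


Count array: [1, 0, 1, 2, 1, 3, 0]
Reconstruct: [0, 2, 3, 3, 4, 5, 5, 5]


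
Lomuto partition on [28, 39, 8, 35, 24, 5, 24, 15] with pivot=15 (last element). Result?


Elements <= 15 go left of pivot.
Result: [8, 5, 15, 35, 24, 39, 24, 28], pivot at index 2


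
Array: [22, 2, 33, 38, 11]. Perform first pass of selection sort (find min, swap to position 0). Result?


After one pass: [2, 22, 33, 38, 11]


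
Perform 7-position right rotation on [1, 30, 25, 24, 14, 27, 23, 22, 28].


Right rotate by 7: [25, 24, 14, 27, 23, 22, 28, 1, 30]


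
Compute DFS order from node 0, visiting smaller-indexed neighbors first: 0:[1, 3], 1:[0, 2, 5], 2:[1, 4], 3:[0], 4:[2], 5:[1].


DFS stack-based: start with [0]
Visit order: [0, 1, 2, 4, 5, 3]
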